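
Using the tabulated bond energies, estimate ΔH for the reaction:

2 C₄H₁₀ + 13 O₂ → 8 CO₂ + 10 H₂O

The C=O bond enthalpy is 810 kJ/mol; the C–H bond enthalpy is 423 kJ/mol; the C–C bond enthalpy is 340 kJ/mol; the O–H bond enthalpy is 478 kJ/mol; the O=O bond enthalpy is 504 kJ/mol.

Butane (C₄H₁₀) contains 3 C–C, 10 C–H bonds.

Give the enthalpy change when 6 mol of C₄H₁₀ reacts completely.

Bonds broken (reactants):
  C–C: 6 × 340 = 2040
  C–H: 20 × 423 = 8460
  O=O: 13 × 504 = 6552
  Σ(broken) = 17052 kJ
Bonds formed (products):
  C=O: 16 × 810 = 12960
  O–H: 20 × 478 = 9560
  Σ(formed) = 22520 kJ
ΔH = Σ(broken) − Σ(formed) = 17052 − 22520 = −5468 kJ
For 3× the reaction as written: 3 × (−5468) = −16404 kJ

ΔH = −16404 kJ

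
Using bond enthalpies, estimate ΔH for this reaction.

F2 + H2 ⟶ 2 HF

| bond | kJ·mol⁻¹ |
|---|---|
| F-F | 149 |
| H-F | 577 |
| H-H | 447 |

ΔH ≈ −558 kJ

Bonds broken (reactants):
  F-F: 1 × 149 = 149
  H-H: 1 × 447 = 447
  Σ(broken) = 596 kJ
Bonds formed (products):
  H-F: 2 × 577 = 1154
  Σ(formed) = 1154 kJ
ΔH = Σ(broken) − Σ(formed) = 596 − 1154 = −558 kJ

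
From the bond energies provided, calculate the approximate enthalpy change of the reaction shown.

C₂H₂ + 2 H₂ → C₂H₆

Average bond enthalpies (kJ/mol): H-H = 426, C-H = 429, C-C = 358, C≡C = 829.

Bonds broken (reactants):
  C≡C: 1 × 829 = 829
  C-H: 2 × 429 = 858
  H-H: 2 × 426 = 852
  Σ(broken) = 2539 kJ
Bonds formed (products):
  C-C: 1 × 358 = 358
  C-H: 6 × 429 = 2574
  Σ(formed) = 2932 kJ
ΔH = Σ(broken) − Σ(formed) = 2539 − 2932 = −393 kJ

ΔH ≈ −393 kJ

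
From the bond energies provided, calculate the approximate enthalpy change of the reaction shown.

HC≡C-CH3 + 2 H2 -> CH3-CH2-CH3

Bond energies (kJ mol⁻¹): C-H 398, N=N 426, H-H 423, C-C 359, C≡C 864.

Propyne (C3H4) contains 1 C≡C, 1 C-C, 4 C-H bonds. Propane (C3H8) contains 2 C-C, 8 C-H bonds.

ΔH ≈ −241 kJ

Bonds broken (reactants):
  C≡C: 1 × 864 = 864
  C-C: 1 × 359 = 359
  C-H: 4 × 398 = 1592
  H-H: 2 × 423 = 846
  Σ(broken) = 3661 kJ
Bonds formed (products):
  C-C: 2 × 359 = 718
  C-H: 8 × 398 = 3184
  Σ(formed) = 3902 kJ
ΔH = Σ(broken) − Σ(formed) = 3661 − 3902 = −241 kJ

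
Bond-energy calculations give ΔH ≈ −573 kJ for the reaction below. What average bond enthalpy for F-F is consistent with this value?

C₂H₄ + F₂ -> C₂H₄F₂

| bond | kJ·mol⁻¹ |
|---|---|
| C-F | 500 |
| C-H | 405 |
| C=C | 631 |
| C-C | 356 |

Let D be the F-F bond energy.
Σ(broken) = 4×405 + 1×631 + 1×D = 2251 + D
Σ(formed) = 1×356 + 2×500 + 4×405 = 2976
ΔH = Σ(broken) − Σ(formed) = (2251 + D) − (2976) = −725 + D
Setting this equal to −573 kJ gives D = 152 kJ/mol.

D(F-F) ≈ 152 kJ/mol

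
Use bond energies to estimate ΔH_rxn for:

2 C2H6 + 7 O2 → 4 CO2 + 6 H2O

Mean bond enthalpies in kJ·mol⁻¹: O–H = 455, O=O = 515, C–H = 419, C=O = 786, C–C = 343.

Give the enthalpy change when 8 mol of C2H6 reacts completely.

Bonds broken (reactants):
  C–C: 2 × 343 = 686
  C–H: 12 × 419 = 5028
  O=O: 7 × 515 = 3605
  Σ(broken) = 9319 kJ
Bonds formed (products):
  C=O: 8 × 786 = 6288
  O–H: 12 × 455 = 5460
  Σ(formed) = 11748 kJ
ΔH = Σ(broken) − Σ(formed) = 9319 − 11748 = −2429 kJ
For 4× the reaction as written: 4 × (−2429) = −9716 kJ

ΔH = −9716 kJ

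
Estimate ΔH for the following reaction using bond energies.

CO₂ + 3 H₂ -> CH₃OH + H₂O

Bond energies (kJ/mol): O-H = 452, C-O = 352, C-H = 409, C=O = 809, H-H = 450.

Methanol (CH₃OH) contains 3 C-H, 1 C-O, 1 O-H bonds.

Bonds broken (reactants):
  C=O: 2 × 809 = 1618
  H-H: 3 × 450 = 1350
  Σ(broken) = 2968 kJ
Bonds formed (products):
  C-H: 3 × 409 = 1227
  C-O: 1 × 352 = 352
  O-H: 3 × 452 = 1356
  Σ(formed) = 2935 kJ
ΔH = Σ(broken) − Σ(formed) = 2968 − 2935 = +33 kJ

ΔH ≈ +33 kJ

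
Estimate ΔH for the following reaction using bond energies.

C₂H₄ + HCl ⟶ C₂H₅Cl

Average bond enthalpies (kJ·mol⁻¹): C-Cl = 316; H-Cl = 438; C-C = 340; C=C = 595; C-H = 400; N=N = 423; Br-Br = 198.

Bonds broken (reactants):
  C-H: 4 × 400 = 1600
  C=C: 1 × 595 = 595
  H-Cl: 1 × 438 = 438
  Σ(broken) = 2633 kJ
Bonds formed (products):
  C-C: 1 × 340 = 340
  C-Cl: 1 × 316 = 316
  C-H: 5 × 400 = 2000
  Σ(formed) = 2656 kJ
ΔH = Σ(broken) − Σ(formed) = 2633 − 2656 = −23 kJ

ΔH ≈ −23 kJ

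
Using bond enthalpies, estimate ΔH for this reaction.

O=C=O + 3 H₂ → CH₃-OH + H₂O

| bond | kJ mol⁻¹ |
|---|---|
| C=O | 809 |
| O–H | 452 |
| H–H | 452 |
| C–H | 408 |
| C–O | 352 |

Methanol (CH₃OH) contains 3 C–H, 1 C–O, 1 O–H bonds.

ΔH ≈ +42 kJ

Bonds broken (reactants):
  C=O: 2 × 809 = 1618
  H–H: 3 × 452 = 1356
  Σ(broken) = 2974 kJ
Bonds formed (products):
  C–H: 3 × 408 = 1224
  C–O: 1 × 352 = 352
  O–H: 3 × 452 = 1356
  Σ(formed) = 2932 kJ
ΔH = Σ(broken) − Σ(formed) = 2974 − 2932 = +42 kJ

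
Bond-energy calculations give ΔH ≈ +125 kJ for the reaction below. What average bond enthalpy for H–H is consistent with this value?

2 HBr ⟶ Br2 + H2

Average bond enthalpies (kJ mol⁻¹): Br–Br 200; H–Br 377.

D(H–H) ≈ 429 kJ/mol

Let D be the H–H bond energy.
Σ(broken) = 2×377 = 754
Σ(formed) = 1×200 + 1×D = 200 + D
ΔH = Σ(broken) − Σ(formed) = (754) − (200 + D) = +554 − D
Setting this equal to +125 kJ gives D = 429 kJ/mol.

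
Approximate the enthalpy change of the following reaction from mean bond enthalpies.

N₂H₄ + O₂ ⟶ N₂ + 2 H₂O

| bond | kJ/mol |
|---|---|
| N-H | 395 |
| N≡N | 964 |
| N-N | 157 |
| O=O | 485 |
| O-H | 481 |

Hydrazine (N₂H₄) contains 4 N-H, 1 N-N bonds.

Bonds broken (reactants):
  N-H: 4 × 395 = 1580
  N-N: 1 × 157 = 157
  O=O: 1 × 485 = 485
  Σ(broken) = 2222 kJ
Bonds formed (products):
  N≡N: 1 × 964 = 964
  O-H: 4 × 481 = 1924
  Σ(formed) = 2888 kJ
ΔH = Σ(broken) − Σ(formed) = 2222 − 2888 = −666 kJ

ΔH ≈ −666 kJ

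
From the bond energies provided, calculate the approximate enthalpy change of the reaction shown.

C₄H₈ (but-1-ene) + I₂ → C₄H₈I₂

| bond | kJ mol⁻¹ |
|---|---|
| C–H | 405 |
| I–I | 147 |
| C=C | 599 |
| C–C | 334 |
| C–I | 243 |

ΔH ≈ −74 kJ

Bonds broken (reactants):
  C–C: 2 × 334 = 668
  C–H: 8 × 405 = 3240
  C=C: 1 × 599 = 599
  I–I: 1 × 147 = 147
  Σ(broken) = 4654 kJ
Bonds formed (products):
  C–C: 3 × 334 = 1002
  C–H: 8 × 405 = 3240
  C–I: 2 × 243 = 486
  Σ(formed) = 4728 kJ
ΔH = Σ(broken) − Σ(formed) = 4654 − 4728 = −74 kJ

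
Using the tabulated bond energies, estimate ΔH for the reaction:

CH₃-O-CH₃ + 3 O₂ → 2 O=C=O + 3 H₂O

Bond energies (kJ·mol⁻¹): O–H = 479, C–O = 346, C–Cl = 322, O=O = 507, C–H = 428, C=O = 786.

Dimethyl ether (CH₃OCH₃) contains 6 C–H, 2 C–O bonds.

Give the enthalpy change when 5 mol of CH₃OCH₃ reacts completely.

Bonds broken (reactants):
  C–H: 6 × 428 = 2568
  C–O: 2 × 346 = 692
  O=O: 3 × 507 = 1521
  Σ(broken) = 4781 kJ
Bonds formed (products):
  C=O: 4 × 786 = 3144
  O–H: 6 × 479 = 2874
  Σ(formed) = 6018 kJ
ΔH = Σ(broken) − Σ(formed) = 4781 − 6018 = −1237 kJ
For 5× the reaction as written: 5 × (−1237) = −6185 kJ

ΔH = −6185 kJ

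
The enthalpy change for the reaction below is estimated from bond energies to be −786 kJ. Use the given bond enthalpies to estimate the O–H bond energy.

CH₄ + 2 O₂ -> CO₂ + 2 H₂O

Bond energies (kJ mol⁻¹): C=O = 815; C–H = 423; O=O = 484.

D(O–H) ≈ 454 kJ/mol

Let D be the O–H bond energy.
Σ(broken) = 4×423 + 2×484 = 2660
Σ(formed) = 2×815 + 4×D = 1630 + 4D
ΔH = Σ(broken) − Σ(formed) = (2660) − (1630 + 4D) = +1030 − 4D
Setting this equal to −786 kJ gives 4D = 1816, so D = 454 kJ/mol.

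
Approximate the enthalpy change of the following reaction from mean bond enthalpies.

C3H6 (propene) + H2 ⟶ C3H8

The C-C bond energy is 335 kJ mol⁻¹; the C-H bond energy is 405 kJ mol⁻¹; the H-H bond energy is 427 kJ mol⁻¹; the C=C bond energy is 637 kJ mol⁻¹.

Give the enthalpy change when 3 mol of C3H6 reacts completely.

Bonds broken (reactants):
  C-C: 1 × 335 = 335
  C-H: 6 × 405 = 2430
  C=C: 1 × 637 = 637
  H-H: 1 × 427 = 427
  Σ(broken) = 3829 kJ
Bonds formed (products):
  C-C: 2 × 335 = 670
  C-H: 8 × 405 = 3240
  Σ(formed) = 3910 kJ
ΔH = Σ(broken) − Σ(formed) = 3829 − 3910 = −81 kJ
For 3× the reaction as written: 3 × (−81) = −243 kJ

ΔH = −243 kJ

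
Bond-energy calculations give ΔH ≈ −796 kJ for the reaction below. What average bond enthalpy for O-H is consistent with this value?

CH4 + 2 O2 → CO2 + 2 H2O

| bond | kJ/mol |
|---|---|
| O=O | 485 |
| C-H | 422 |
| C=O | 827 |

D(O-H) ≈ 450 kJ/mol

Let D be the O-H bond energy.
Σ(broken) = 4×422 + 2×485 = 2658
Σ(formed) = 2×827 + 4×D = 1654 + 4D
ΔH = Σ(broken) − Σ(formed) = (2658) − (1654 + 4D) = +1004 − 4D
Setting this equal to −796 kJ gives 4D = 1800, so D = 450 kJ/mol.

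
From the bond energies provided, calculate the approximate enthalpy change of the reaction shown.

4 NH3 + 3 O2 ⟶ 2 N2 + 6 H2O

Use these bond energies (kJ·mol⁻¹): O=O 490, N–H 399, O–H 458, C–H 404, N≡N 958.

Bonds broken (reactants):
  N–H: 12 × 399 = 4788
  O=O: 3 × 490 = 1470
  Σ(broken) = 6258 kJ
Bonds formed (products):
  N≡N: 2 × 958 = 1916
  O–H: 12 × 458 = 5496
  Σ(formed) = 7412 kJ
ΔH = Σ(broken) − Σ(formed) = 6258 − 7412 = −1154 kJ

ΔH ≈ −1154 kJ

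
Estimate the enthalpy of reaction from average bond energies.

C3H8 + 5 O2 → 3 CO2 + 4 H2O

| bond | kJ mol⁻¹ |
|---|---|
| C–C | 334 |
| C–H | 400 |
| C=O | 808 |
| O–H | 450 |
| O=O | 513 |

ΔH ≈ −2015 kJ

Bonds broken (reactants):
  C–C: 2 × 334 = 668
  C–H: 8 × 400 = 3200
  O=O: 5 × 513 = 2565
  Σ(broken) = 6433 kJ
Bonds formed (products):
  C=O: 6 × 808 = 4848
  O–H: 8 × 450 = 3600
  Σ(formed) = 8448 kJ
ΔH = Σ(broken) − Σ(formed) = 6433 − 8448 = −2015 kJ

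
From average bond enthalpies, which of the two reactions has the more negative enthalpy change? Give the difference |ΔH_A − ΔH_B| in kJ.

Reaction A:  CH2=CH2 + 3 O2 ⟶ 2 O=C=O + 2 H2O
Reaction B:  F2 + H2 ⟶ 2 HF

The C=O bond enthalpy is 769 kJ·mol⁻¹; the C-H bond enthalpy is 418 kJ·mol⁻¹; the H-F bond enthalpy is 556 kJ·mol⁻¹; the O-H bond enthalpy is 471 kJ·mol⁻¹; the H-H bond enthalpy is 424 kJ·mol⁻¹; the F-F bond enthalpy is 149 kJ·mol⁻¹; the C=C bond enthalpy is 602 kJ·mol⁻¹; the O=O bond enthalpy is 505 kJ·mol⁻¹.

Reaction A, by 632 kJ

Reaction A:
  Bonds broken (reactants):
    C-H: 4 × 418 = 1672
    C=C: 1 × 602 = 602
    O=O: 3 × 505 = 1515
    Σ(broken) = 3789 kJ
  Bonds formed (products):
    C=O: 4 × 769 = 3076
    O-H: 4 × 471 = 1884
    Σ(formed) = 4960 kJ
  ΔH_A = 3789 − 4960 = −1171 kJ
Reaction B:
  Bonds broken (reactants):
    F-F: 1 × 149 = 149
    H-H: 1 × 424 = 424
    Σ(broken) = 573 kJ
  Bonds formed (products):
    H-F: 2 × 556 = 1112
    Σ(formed) = 1112 kJ
  ΔH_B = 573 − 1112 = −539 kJ
ΔH_A − ΔH_B = −632 kJ, so reaction A has the more negative ΔH; |ΔH_A − ΔH_B| = 632 kJ.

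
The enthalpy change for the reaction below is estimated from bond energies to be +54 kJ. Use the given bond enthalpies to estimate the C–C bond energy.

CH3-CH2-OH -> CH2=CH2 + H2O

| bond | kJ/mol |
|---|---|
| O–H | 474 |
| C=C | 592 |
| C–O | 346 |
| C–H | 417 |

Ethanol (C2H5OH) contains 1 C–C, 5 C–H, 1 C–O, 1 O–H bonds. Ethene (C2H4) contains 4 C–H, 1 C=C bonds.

D(C–C) ≈ 357 kJ/mol

Let D be the C–C bond energy.
Σ(broken) = 1×D + 5×417 + 1×346 + 1×474 = 2905 + D
Σ(formed) = 4×417 + 1×592 + 2×474 = 3208
ΔH = Σ(broken) − Σ(formed) = (2905 + D) − (3208) = −303 + D
Setting this equal to +54 kJ gives D = 357 kJ/mol.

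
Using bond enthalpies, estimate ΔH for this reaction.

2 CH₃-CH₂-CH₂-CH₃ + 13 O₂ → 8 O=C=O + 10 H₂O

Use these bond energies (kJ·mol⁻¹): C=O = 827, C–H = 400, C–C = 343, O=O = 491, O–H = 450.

Bonds broken (reactants):
  C–C: 6 × 343 = 2058
  C–H: 20 × 400 = 8000
  O=O: 13 × 491 = 6383
  Σ(broken) = 16441 kJ
Bonds formed (products):
  C=O: 16 × 827 = 13232
  O–H: 20 × 450 = 9000
  Σ(formed) = 22232 kJ
ΔH = Σ(broken) − Σ(formed) = 16441 − 22232 = −5791 kJ

ΔH ≈ −5791 kJ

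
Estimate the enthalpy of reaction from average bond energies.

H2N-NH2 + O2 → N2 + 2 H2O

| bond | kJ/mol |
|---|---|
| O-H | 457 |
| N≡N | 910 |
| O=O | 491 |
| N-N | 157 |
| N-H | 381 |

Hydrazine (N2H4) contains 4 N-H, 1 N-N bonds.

ΔH ≈ −566 kJ

Bonds broken (reactants):
  N-H: 4 × 381 = 1524
  N-N: 1 × 157 = 157
  O=O: 1 × 491 = 491
  Σ(broken) = 2172 kJ
Bonds formed (products):
  N≡N: 1 × 910 = 910
  O-H: 4 × 457 = 1828
  Σ(formed) = 2738 kJ
ΔH = Σ(broken) − Σ(formed) = 2172 − 2738 = −566 kJ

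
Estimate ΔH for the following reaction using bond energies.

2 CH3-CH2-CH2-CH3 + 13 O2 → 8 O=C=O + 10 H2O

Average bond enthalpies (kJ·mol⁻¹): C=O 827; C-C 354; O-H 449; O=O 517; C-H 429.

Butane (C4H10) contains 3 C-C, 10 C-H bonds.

ΔH ≈ −4787 kJ

Bonds broken (reactants):
  C-C: 6 × 354 = 2124
  C-H: 20 × 429 = 8580
  O=O: 13 × 517 = 6721
  Σ(broken) = 17425 kJ
Bonds formed (products):
  C=O: 16 × 827 = 13232
  O-H: 20 × 449 = 8980
  Σ(formed) = 22212 kJ
ΔH = Σ(broken) − Σ(formed) = 17425 − 22212 = −4787 kJ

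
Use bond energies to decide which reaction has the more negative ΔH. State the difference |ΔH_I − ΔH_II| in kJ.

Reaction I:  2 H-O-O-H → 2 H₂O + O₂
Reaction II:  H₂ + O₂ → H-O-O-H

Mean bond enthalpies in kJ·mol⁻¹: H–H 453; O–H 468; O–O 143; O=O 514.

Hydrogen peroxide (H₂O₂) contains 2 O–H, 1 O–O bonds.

Reaction I:
  Bonds broken (reactants):
    O–H: 4 × 468 = 1872
    O–O: 2 × 143 = 286
    Σ(broken) = 2158 kJ
  Bonds formed (products):
    O–H: 4 × 468 = 1872
    O=O: 1 × 514 = 514
    Σ(formed) = 2386 kJ
  ΔH_I = 2158 − 2386 = −228 kJ
Reaction II:
  Bonds broken (reactants):
    H–H: 1 × 453 = 453
    O=O: 1 × 514 = 514
    Σ(broken) = 967 kJ
  Bonds formed (products):
    O–H: 2 × 468 = 936
    O–O: 1 × 143 = 143
    Σ(formed) = 1079 kJ
  ΔH_II = 967 − 1079 = −112 kJ
ΔH_I − ΔH_II = −116 kJ, so reaction I has the more negative ΔH; |ΔH_I − ΔH_II| = 116 kJ.

Reaction I, by 116 kJ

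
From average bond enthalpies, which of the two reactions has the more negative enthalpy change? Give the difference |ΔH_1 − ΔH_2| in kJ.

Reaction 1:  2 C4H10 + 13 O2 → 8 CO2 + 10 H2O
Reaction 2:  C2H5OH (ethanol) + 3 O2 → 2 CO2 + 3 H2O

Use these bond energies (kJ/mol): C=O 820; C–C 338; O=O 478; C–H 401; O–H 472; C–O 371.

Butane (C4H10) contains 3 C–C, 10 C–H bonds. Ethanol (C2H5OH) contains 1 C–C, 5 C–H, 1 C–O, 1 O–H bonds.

Reaction 1, by 4806 kJ

Reaction 1:
  Bonds broken (reactants):
    C–C: 6 × 338 = 2028
    C–H: 20 × 401 = 8020
    O=O: 13 × 478 = 6214
    Σ(broken) = 16262 kJ
  Bonds formed (products):
    C=O: 16 × 820 = 13120
    O–H: 20 × 472 = 9440
    Σ(formed) = 22560 kJ
  ΔH_1 = 16262 − 22560 = −6298 kJ
Reaction 2:
  Bonds broken (reactants):
    C–C: 1 × 338 = 338
    C–H: 5 × 401 = 2005
    C–O: 1 × 371 = 371
    O–H: 1 × 472 = 472
    O=O: 3 × 478 = 1434
    Σ(broken) = 4620 kJ
  Bonds formed (products):
    C=O: 4 × 820 = 3280
    O–H: 6 × 472 = 2832
    Σ(formed) = 6112 kJ
  ΔH_2 = 4620 − 6112 = −1492 kJ
ΔH_1 − ΔH_2 = −4806 kJ, so reaction 1 has the more negative ΔH; |ΔH_1 − ΔH_2| = 4806 kJ.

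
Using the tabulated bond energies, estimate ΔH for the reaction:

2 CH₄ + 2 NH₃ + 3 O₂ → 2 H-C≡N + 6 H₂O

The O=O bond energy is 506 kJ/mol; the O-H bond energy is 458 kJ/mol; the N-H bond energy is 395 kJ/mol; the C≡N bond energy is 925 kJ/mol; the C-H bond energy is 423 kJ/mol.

Bonds broken (reactants):
  C-H: 8 × 423 = 3384
  N-H: 6 × 395 = 2370
  O=O: 3 × 506 = 1518
  Σ(broken) = 7272 kJ
Bonds formed (products):
  C≡N: 2 × 925 = 1850
  C-H: 2 × 423 = 846
  O-H: 12 × 458 = 5496
  Σ(formed) = 8192 kJ
ΔH = Σ(broken) − Σ(formed) = 7272 − 8192 = −920 kJ

ΔH ≈ −920 kJ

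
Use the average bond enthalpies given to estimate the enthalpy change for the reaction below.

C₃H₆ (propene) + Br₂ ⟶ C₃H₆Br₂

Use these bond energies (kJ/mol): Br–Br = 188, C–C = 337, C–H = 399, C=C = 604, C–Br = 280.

Bonds broken (reactants):
  Br–Br: 1 × 188 = 188
  C–C: 1 × 337 = 337
  C–H: 6 × 399 = 2394
  C=C: 1 × 604 = 604
  Σ(broken) = 3523 kJ
Bonds formed (products):
  C–Br: 2 × 280 = 560
  C–C: 2 × 337 = 674
  C–H: 6 × 399 = 2394
  Σ(formed) = 3628 kJ
ΔH = Σ(broken) − Σ(formed) = 3523 − 3628 = −105 kJ

ΔH ≈ −105 kJ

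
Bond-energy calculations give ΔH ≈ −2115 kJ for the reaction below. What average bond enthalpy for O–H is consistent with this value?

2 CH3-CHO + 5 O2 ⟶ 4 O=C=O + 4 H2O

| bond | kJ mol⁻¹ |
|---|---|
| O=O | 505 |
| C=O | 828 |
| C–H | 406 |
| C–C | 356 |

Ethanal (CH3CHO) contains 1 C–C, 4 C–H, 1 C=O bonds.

D(O–H) ≈ 454 kJ/mol

Let D be the O–H bond energy.
Σ(broken) = 2×356 + 8×406 + 2×828 + 5×505 = 8141
Σ(formed) = 8×828 + 8×D = 6624 + 8D
ΔH = Σ(broken) − Σ(formed) = (8141) − (6624 + 8D) = +1517 − 8D
Setting this equal to −2115 kJ gives 8D = 3632, so D = 454 kJ/mol.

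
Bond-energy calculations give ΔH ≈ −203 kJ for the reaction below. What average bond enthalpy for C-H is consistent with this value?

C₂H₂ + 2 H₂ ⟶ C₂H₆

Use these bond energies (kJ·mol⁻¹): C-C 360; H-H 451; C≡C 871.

D(C-H) ≈ 404 kJ/mol

Let D be the C-H bond energy.
Σ(broken) = 1×871 + 2×D + 2×451 = 1773 + 2D
Σ(formed) = 1×360 + 6×D = 360 + 6D
ΔH = Σ(broken) − Σ(formed) = (1773 + 2D) − (360 + 6D) = +1413 − 4D
Setting this equal to −203 kJ gives 4D = 1616, so D = 404 kJ/mol.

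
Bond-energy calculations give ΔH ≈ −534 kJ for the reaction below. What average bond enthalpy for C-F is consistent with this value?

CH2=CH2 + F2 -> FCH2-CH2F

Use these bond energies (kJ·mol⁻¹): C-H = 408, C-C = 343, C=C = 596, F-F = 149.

D(C-F) ≈ 468 kJ/mol

Let D be the C-F bond energy.
Σ(broken) = 4×408 + 1×596 + 1×149 = 2377
Σ(formed) = 1×343 + 2×D + 4×408 = 1975 + 2D
ΔH = Σ(broken) − Σ(formed) = (2377) − (1975 + 2D) = +402 − 2D
Setting this equal to −534 kJ gives 2D = 936, so D = 468 kJ/mol.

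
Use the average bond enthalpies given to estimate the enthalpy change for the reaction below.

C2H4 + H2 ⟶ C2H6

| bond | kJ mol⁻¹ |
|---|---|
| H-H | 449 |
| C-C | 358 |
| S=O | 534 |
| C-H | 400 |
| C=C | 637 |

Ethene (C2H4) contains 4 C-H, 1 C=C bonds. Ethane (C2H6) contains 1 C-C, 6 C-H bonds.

ΔH ≈ −72 kJ

Bonds broken (reactants):
  C-H: 4 × 400 = 1600
  C=C: 1 × 637 = 637
  H-H: 1 × 449 = 449
  Σ(broken) = 2686 kJ
Bonds formed (products):
  C-C: 1 × 358 = 358
  C-H: 6 × 400 = 2400
  Σ(formed) = 2758 kJ
ΔH = Σ(broken) − Σ(formed) = 2686 − 2758 = −72 kJ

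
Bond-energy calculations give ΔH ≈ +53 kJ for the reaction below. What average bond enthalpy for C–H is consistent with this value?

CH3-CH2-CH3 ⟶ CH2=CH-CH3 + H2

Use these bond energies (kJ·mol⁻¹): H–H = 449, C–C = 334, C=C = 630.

D(C–H) ≈ 399 kJ/mol

Let D be the C–H bond energy.
Σ(broken) = 2×334 + 8×D = 668 + 8D
Σ(formed) = 1×334 + 6×D + 1×630 + 1×449 = 1413 + 6D
ΔH = Σ(broken) − Σ(formed) = (668 + 8D) − (1413 + 6D) = −745 + 2D
Setting this equal to +53 kJ gives 2D = 798, so D = 399 kJ/mol.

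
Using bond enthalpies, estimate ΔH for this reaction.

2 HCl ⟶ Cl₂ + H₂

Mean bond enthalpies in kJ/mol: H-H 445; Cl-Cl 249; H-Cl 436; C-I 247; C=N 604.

ΔH ≈ +178 kJ

Bonds broken (reactants):
  H-Cl: 2 × 436 = 872
  Σ(broken) = 872 kJ
Bonds formed (products):
  Cl-Cl: 1 × 249 = 249
  H-H: 1 × 445 = 445
  Σ(formed) = 694 kJ
ΔH = Σ(broken) − Σ(formed) = 872 − 694 = +178 kJ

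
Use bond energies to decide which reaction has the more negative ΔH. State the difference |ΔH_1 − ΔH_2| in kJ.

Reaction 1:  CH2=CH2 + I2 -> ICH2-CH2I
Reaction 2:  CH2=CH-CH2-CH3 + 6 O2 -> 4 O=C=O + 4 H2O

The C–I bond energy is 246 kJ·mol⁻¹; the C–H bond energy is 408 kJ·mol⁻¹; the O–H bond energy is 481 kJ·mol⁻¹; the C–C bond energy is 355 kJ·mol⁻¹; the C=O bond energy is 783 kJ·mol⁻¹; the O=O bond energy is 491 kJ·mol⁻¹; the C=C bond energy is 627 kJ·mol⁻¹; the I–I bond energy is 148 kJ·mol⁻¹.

Reaction 1:
  Bonds broken (reactants):
    C–H: 4 × 408 = 1632
    C=C: 1 × 627 = 627
    I–I: 1 × 148 = 148
    Σ(broken) = 2407 kJ
  Bonds formed (products):
    C–C: 1 × 355 = 355
    C–H: 4 × 408 = 1632
    C–I: 2 × 246 = 492
    Σ(formed) = 2479 kJ
  ΔH_1 = 2407 − 2479 = −72 kJ
Reaction 2:
  Bonds broken (reactants):
    C–C: 2 × 355 = 710
    C–H: 8 × 408 = 3264
    C=C: 1 × 627 = 627
    O=O: 6 × 491 = 2946
    Σ(broken) = 7547 kJ
  Bonds formed (products):
    C=O: 8 × 783 = 6264
    O–H: 8 × 481 = 3848
    Σ(formed) = 10112 kJ
  ΔH_2 = 7547 − 10112 = −2565 kJ
ΔH_1 − ΔH_2 = +2493 kJ, so reaction 2 has the more negative ΔH; |ΔH_1 − ΔH_2| = 2493 kJ.

Reaction 2, by 2493 kJ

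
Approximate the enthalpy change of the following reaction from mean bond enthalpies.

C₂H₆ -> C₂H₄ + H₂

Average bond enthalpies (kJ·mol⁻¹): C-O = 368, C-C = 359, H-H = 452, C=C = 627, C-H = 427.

Bonds broken (reactants):
  C-C: 1 × 359 = 359
  C-H: 6 × 427 = 2562
  Σ(broken) = 2921 kJ
Bonds formed (products):
  C-H: 4 × 427 = 1708
  C=C: 1 × 627 = 627
  H-H: 1 × 452 = 452
  Σ(formed) = 2787 kJ
ΔH = Σ(broken) − Σ(formed) = 2921 − 2787 = +134 kJ

ΔH ≈ +134 kJ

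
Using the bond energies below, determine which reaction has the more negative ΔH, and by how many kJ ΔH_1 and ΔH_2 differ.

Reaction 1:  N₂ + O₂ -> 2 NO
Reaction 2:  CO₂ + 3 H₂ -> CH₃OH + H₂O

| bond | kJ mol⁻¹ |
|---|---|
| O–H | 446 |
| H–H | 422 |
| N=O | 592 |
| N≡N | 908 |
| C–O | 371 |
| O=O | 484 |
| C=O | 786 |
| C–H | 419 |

Reaction 2, by 336 kJ

Reaction 1:
  Bonds broken (reactants):
    N≡N: 1 × 908 = 908
    O=O: 1 × 484 = 484
    Σ(broken) = 1392 kJ
  Bonds formed (products):
    N=O: 2 × 592 = 1184
    Σ(formed) = 1184 kJ
  ΔH_1 = 1392 − 1184 = +208 kJ
Reaction 2:
  Bonds broken (reactants):
    C=O: 2 × 786 = 1572
    H–H: 3 × 422 = 1266
    Σ(broken) = 2838 kJ
  Bonds formed (products):
    C–H: 3 × 419 = 1257
    C–O: 1 × 371 = 371
    O–H: 3 × 446 = 1338
    Σ(formed) = 2966 kJ
  ΔH_2 = 2838 − 2966 = −128 kJ
ΔH_1 − ΔH_2 = +336 kJ, so reaction 2 has the more negative ΔH; |ΔH_1 − ΔH_2| = 336 kJ.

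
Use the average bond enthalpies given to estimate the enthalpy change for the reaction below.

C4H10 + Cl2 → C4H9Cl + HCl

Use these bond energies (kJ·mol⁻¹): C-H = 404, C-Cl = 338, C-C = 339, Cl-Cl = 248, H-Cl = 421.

ΔH ≈ −107 kJ

Bonds broken (reactants):
  C-C: 3 × 339 = 1017
  C-H: 10 × 404 = 4040
  Cl-Cl: 1 × 248 = 248
  Σ(broken) = 5305 kJ
Bonds formed (products):
  C-C: 3 × 339 = 1017
  C-Cl: 1 × 338 = 338
  C-H: 9 × 404 = 3636
  H-Cl: 1 × 421 = 421
  Σ(formed) = 5412 kJ
ΔH = Σ(broken) − Σ(formed) = 5305 − 5412 = −107 kJ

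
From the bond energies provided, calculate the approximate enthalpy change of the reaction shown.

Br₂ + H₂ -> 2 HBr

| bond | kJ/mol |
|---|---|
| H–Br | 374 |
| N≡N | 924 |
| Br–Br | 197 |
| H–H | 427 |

Bonds broken (reactants):
  Br–Br: 1 × 197 = 197
  H–H: 1 × 427 = 427
  Σ(broken) = 624 kJ
Bonds formed (products):
  H–Br: 2 × 374 = 748
  Σ(formed) = 748 kJ
ΔH = Σ(broken) − Σ(formed) = 624 − 748 = −124 kJ

ΔH ≈ −124 kJ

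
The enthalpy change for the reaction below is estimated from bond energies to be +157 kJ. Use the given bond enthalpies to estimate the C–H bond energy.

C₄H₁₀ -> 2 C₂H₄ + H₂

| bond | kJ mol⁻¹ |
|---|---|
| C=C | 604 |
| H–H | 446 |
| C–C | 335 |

Let D be the C–H bond energy.
Σ(broken) = 3×335 + 10×D = 1005 + 10D
Σ(formed) = 8×D + 2×604 + 1×446 = 1654 + 8D
ΔH = Σ(broken) − Σ(formed) = (1005 + 10D) − (1654 + 8D) = −649 + 2D
Setting this equal to +157 kJ gives 2D = 806, so D = 403 kJ/mol.

D(C–H) ≈ 403 kJ/mol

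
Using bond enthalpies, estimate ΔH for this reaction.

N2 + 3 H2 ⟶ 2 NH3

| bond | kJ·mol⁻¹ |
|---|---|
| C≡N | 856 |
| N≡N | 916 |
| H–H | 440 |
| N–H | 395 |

ΔH ≈ −134 kJ

Bonds broken (reactants):
  H–H: 3 × 440 = 1320
  N≡N: 1 × 916 = 916
  Σ(broken) = 2236 kJ
Bonds formed (products):
  N–H: 6 × 395 = 2370
  Σ(formed) = 2370 kJ
ΔH = Σ(broken) − Σ(formed) = 2236 − 2370 = −134 kJ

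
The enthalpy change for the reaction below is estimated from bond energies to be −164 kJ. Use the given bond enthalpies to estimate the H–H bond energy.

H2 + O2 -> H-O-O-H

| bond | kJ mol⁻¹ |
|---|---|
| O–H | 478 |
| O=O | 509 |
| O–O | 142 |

Let D be the H–H bond energy.
Σ(broken) = 1×D + 1×509 = 509 + D
Σ(formed) = 2×478 + 1×142 = 1098
ΔH = Σ(broken) − Σ(formed) = (509 + D) − (1098) = −589 + D
Setting this equal to −164 kJ gives D = 425 kJ/mol.

D(H–H) ≈ 425 kJ/mol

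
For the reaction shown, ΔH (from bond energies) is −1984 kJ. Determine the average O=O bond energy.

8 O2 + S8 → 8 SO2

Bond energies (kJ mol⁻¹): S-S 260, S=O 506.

D(O=O) ≈ 504 kJ/mol

Let D be the O=O bond energy.
Σ(broken) = 8×D + 8×260 = 2080 + 8D
Σ(formed) = 16×506 = 8096
ΔH = Σ(broken) − Σ(formed) = (2080 + 8D) − (8096) = −6016 + 8D
Setting this equal to −1984 kJ gives 8D = 4032, so D = 504 kJ/mol.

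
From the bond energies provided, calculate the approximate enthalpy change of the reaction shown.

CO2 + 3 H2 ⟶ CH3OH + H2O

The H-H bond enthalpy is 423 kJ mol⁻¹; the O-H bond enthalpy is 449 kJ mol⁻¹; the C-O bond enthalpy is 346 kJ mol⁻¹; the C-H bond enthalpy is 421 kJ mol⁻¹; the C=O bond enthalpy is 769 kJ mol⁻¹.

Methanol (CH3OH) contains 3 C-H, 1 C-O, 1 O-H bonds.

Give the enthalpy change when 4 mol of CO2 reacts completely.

ΔH = −596 kJ

Bonds broken (reactants):
  C=O: 2 × 769 = 1538
  H-H: 3 × 423 = 1269
  Σ(broken) = 2807 kJ
Bonds formed (products):
  C-H: 3 × 421 = 1263
  C-O: 1 × 346 = 346
  O-H: 3 × 449 = 1347
  Σ(formed) = 2956 kJ
ΔH = Σ(broken) − Σ(formed) = 2807 − 2956 = −149 kJ
For 4× the reaction as written: 4 × (−149) = −596 kJ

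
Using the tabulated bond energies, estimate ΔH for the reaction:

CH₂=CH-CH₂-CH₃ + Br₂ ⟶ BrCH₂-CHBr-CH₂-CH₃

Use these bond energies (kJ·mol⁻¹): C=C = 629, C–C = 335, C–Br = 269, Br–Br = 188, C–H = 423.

ΔH ≈ −56 kJ

Bonds broken (reactants):
  Br–Br: 1 × 188 = 188
  C–C: 2 × 335 = 670
  C–H: 8 × 423 = 3384
  C=C: 1 × 629 = 629
  Σ(broken) = 4871 kJ
Bonds formed (products):
  C–Br: 2 × 269 = 538
  C–C: 3 × 335 = 1005
  C–H: 8 × 423 = 3384
  Σ(formed) = 4927 kJ
ΔH = Σ(broken) − Σ(formed) = 4871 − 4927 = −56 kJ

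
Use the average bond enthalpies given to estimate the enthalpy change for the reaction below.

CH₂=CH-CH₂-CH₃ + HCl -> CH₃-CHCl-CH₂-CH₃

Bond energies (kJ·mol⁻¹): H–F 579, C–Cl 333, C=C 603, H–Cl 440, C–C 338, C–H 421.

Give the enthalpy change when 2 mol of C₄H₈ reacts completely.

Bonds broken (reactants):
  C–C: 2 × 338 = 676
  C–H: 8 × 421 = 3368
  C=C: 1 × 603 = 603
  H–Cl: 1 × 440 = 440
  Σ(broken) = 5087 kJ
Bonds formed (products):
  C–C: 3 × 338 = 1014
  C–Cl: 1 × 333 = 333
  C–H: 9 × 421 = 3789
  Σ(formed) = 5136 kJ
ΔH = Σ(broken) − Σ(formed) = 5087 − 5136 = −49 kJ
For 2× the reaction as written: 2 × (−49) = −98 kJ

ΔH = −98 kJ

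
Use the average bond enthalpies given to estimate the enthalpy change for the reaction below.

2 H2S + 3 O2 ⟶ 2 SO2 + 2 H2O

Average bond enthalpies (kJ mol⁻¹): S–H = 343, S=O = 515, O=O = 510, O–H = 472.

Bonds broken (reactants):
  O=O: 3 × 510 = 1530
  S–H: 4 × 343 = 1372
  Σ(broken) = 2902 kJ
Bonds formed (products):
  O–H: 4 × 472 = 1888
  S=O: 4 × 515 = 2060
  Σ(formed) = 3948 kJ
ΔH = Σ(broken) − Σ(formed) = 2902 − 3948 = −1046 kJ

ΔH ≈ −1046 kJ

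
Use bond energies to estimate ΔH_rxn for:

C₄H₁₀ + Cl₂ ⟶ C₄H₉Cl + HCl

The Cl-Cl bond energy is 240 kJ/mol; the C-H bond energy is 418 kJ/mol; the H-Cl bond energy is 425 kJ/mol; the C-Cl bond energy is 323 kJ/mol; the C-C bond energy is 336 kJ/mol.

Bonds broken (reactants):
  C-C: 3 × 336 = 1008
  C-H: 10 × 418 = 4180
  Cl-Cl: 1 × 240 = 240
  Σ(broken) = 5428 kJ
Bonds formed (products):
  C-C: 3 × 336 = 1008
  C-Cl: 1 × 323 = 323
  C-H: 9 × 418 = 3762
  H-Cl: 1 × 425 = 425
  Σ(formed) = 5518 kJ
ΔH = Σ(broken) − Σ(formed) = 5428 − 5518 = −90 kJ

ΔH ≈ −90 kJ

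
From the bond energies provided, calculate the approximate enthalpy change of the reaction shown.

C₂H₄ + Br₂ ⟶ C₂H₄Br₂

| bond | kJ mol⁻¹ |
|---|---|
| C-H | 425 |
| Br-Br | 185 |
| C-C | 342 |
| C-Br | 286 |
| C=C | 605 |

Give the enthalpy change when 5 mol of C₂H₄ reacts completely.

ΔH = −620 kJ

Bonds broken (reactants):
  Br-Br: 1 × 185 = 185
  C-H: 4 × 425 = 1700
  C=C: 1 × 605 = 605
  Σ(broken) = 2490 kJ
Bonds formed (products):
  C-Br: 2 × 286 = 572
  C-C: 1 × 342 = 342
  C-H: 4 × 425 = 1700
  Σ(formed) = 2614 kJ
ΔH = Σ(broken) − Σ(formed) = 2490 − 2614 = −124 kJ
For 5× the reaction as written: 5 × (−124) = −620 kJ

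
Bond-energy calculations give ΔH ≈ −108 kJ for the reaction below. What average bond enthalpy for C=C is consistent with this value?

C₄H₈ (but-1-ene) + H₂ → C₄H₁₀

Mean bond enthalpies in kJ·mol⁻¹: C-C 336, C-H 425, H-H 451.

D(C=C) ≈ 627 kJ/mol

Let D be the C=C bond energy.
Σ(broken) = 2×336 + 8×425 + 1×D + 1×451 = 4523 + D
Σ(formed) = 3×336 + 10×425 = 5258
ΔH = Σ(broken) − Σ(formed) = (4523 + D) − (5258) = −735 + D
Setting this equal to −108 kJ gives D = 627 kJ/mol.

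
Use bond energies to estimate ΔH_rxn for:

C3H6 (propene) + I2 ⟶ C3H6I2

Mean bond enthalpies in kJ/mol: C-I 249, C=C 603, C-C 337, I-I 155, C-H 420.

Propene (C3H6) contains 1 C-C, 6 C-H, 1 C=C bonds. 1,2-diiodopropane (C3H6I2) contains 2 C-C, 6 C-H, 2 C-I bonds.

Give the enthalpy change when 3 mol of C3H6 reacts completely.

ΔH = −231 kJ

Bonds broken (reactants):
  C-C: 1 × 337 = 337
  C-H: 6 × 420 = 2520
  C=C: 1 × 603 = 603
  I-I: 1 × 155 = 155
  Σ(broken) = 3615 kJ
Bonds formed (products):
  C-C: 2 × 337 = 674
  C-H: 6 × 420 = 2520
  C-I: 2 × 249 = 498
  Σ(formed) = 3692 kJ
ΔH = Σ(broken) − Σ(formed) = 3615 − 3692 = −77 kJ
For 3× the reaction as written: 3 × (−77) = −231 kJ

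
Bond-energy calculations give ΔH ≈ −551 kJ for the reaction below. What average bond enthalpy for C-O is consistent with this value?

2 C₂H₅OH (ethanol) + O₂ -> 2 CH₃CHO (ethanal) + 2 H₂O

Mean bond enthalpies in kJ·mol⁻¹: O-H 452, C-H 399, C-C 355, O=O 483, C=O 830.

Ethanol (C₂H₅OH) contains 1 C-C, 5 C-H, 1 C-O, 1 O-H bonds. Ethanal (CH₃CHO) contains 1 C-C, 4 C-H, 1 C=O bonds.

D(C-O) ≈ 366 kJ/mol

Let D be the C-O bond energy.
Σ(broken) = 2×355 + 10×399 + 2×D + 2×452 + 1×483 = 6087 + 2D
Σ(formed) = 2×355 + 8×399 + 2×830 + 4×452 = 7370
ΔH = Σ(broken) − Σ(formed) = (6087 + 2D) − (7370) = −1283 + 2D
Setting this equal to −551 kJ gives 2D = 732, so D = 366 kJ/mol.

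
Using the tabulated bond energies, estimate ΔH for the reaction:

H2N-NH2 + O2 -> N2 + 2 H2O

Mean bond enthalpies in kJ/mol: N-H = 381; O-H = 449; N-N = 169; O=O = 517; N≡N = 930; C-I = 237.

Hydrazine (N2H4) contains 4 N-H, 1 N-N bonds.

Bonds broken (reactants):
  N-H: 4 × 381 = 1524
  N-N: 1 × 169 = 169
  O=O: 1 × 517 = 517
  Σ(broken) = 2210 kJ
Bonds formed (products):
  N≡N: 1 × 930 = 930
  O-H: 4 × 449 = 1796
  Σ(formed) = 2726 kJ
ΔH = Σ(broken) − Σ(formed) = 2210 − 2726 = −516 kJ

ΔH ≈ −516 kJ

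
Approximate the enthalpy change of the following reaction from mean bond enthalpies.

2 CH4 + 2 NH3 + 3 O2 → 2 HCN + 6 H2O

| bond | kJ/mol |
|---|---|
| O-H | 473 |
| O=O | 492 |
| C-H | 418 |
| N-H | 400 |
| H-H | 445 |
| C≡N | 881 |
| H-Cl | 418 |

Bonds broken (reactants):
  C-H: 8 × 418 = 3344
  N-H: 6 × 400 = 2400
  O=O: 3 × 492 = 1476
  Σ(broken) = 7220 kJ
Bonds formed (products):
  C≡N: 2 × 881 = 1762
  C-H: 2 × 418 = 836
  O-H: 12 × 473 = 5676
  Σ(formed) = 8274 kJ
ΔH = Σ(broken) − Σ(formed) = 7220 − 8274 = −1054 kJ

ΔH ≈ −1054 kJ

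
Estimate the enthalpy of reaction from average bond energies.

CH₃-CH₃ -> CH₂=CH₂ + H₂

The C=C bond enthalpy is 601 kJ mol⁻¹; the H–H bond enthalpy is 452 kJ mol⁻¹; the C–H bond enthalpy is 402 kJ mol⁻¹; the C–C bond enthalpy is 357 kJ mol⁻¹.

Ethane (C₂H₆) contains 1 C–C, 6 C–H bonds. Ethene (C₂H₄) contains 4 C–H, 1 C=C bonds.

ΔH ≈ +108 kJ

Bonds broken (reactants):
  C–C: 1 × 357 = 357
  C–H: 6 × 402 = 2412
  Σ(broken) = 2769 kJ
Bonds formed (products):
  C–H: 4 × 402 = 1608
  C=C: 1 × 601 = 601
  H–H: 1 × 452 = 452
  Σ(formed) = 2661 kJ
ΔH = Σ(broken) − Σ(formed) = 2769 − 2661 = +108 kJ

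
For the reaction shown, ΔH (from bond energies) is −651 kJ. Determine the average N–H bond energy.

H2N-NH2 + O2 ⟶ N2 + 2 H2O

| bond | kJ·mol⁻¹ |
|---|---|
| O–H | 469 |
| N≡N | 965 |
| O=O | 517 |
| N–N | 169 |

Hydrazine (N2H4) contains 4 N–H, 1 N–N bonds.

D(N–H) ≈ 376 kJ/mol

Let D be the N–H bond energy.
Σ(broken) = 4×D + 1×169 + 1×517 = 686 + 4D
Σ(formed) = 1×965 + 4×469 = 2841
ΔH = Σ(broken) − Σ(formed) = (686 + 4D) − (2841) = −2155 + 4D
Setting this equal to −651 kJ gives 4D = 1504, so D = 376 kJ/mol.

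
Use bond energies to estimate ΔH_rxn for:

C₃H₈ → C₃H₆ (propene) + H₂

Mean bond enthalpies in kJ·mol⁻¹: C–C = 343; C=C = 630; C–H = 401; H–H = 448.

ΔH ≈ +67 kJ

Bonds broken (reactants):
  C–C: 2 × 343 = 686
  C–H: 8 × 401 = 3208
  Σ(broken) = 3894 kJ
Bonds formed (products):
  C–C: 1 × 343 = 343
  C–H: 6 × 401 = 2406
  C=C: 1 × 630 = 630
  H–H: 1 × 448 = 448
  Σ(formed) = 3827 kJ
ΔH = Σ(broken) − Σ(formed) = 3894 − 3827 = +67 kJ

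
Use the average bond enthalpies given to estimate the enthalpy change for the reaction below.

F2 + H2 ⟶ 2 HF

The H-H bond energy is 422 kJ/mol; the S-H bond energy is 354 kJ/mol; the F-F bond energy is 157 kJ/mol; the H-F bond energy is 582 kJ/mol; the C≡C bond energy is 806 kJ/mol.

ΔH ≈ −585 kJ

Bonds broken (reactants):
  F-F: 1 × 157 = 157
  H-H: 1 × 422 = 422
  Σ(broken) = 579 kJ
Bonds formed (products):
  H-F: 2 × 582 = 1164
  Σ(formed) = 1164 kJ
ΔH = Σ(broken) − Σ(formed) = 579 − 1164 = −585 kJ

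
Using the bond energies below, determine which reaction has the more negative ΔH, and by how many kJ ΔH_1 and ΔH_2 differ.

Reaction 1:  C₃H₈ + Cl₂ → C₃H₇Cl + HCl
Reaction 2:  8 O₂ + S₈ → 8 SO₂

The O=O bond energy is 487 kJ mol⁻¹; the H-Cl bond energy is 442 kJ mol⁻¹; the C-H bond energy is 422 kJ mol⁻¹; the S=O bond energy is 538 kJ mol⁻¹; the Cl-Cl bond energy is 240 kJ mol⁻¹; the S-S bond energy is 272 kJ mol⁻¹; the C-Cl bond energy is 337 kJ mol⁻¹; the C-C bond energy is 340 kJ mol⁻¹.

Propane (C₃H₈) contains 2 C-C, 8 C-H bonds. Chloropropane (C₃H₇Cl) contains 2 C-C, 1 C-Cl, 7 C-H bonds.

Reaction 1:
  Bonds broken (reactants):
    C-C: 2 × 340 = 680
    C-H: 8 × 422 = 3376
    Cl-Cl: 1 × 240 = 240
    Σ(broken) = 4296 kJ
  Bonds formed (products):
    C-C: 2 × 340 = 680
    C-Cl: 1 × 337 = 337
    C-H: 7 × 422 = 2954
    H-Cl: 1 × 442 = 442
    Σ(formed) = 4413 kJ
  ΔH_1 = 4296 − 4413 = −117 kJ
Reaction 2:
  Bonds broken (reactants):
    O=O: 8 × 487 = 3896
    S-S: 8 × 272 = 2176
    Σ(broken) = 6072 kJ
  Bonds formed (products):
    S=O: 16 × 538 = 8608
    Σ(formed) = 8608 kJ
  ΔH_2 = 6072 − 8608 = −2536 kJ
ΔH_1 − ΔH_2 = +2419 kJ, so reaction 2 has the more negative ΔH; |ΔH_1 − ΔH_2| = 2419 kJ.

Reaction 2, by 2419 kJ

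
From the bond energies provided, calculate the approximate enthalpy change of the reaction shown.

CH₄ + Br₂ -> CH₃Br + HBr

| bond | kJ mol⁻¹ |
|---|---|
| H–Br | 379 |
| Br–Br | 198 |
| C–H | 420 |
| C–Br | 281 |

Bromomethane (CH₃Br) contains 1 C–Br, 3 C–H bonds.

Bonds broken (reactants):
  Br–Br: 1 × 198 = 198
  C–H: 4 × 420 = 1680
  Σ(broken) = 1878 kJ
Bonds formed (products):
  C–Br: 1 × 281 = 281
  C–H: 3 × 420 = 1260
  H–Br: 1 × 379 = 379
  Σ(formed) = 1920 kJ
ΔH = Σ(broken) − Σ(formed) = 1878 − 1920 = −42 kJ

ΔH ≈ −42 kJ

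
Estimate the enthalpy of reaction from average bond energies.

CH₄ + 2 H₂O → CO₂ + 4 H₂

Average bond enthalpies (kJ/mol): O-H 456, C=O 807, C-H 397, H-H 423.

ΔH ≈ +106 kJ

Bonds broken (reactants):
  C-H: 4 × 397 = 1588
  O-H: 4 × 456 = 1824
  Σ(broken) = 3412 kJ
Bonds formed (products):
  C=O: 2 × 807 = 1614
  H-H: 4 × 423 = 1692
  Σ(formed) = 3306 kJ
ΔH = Σ(broken) − Σ(formed) = 3412 − 3306 = +106 kJ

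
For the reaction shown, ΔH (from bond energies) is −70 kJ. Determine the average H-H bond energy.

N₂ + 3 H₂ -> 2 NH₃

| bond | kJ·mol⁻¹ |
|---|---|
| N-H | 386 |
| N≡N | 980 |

D(H-H) ≈ 422 kJ/mol

Let D be the H-H bond energy.
Σ(broken) = 3×D + 1×980 = 980 + 3D
Σ(formed) = 6×386 = 2316
ΔH = Σ(broken) − Σ(formed) = (980 + 3D) − (2316) = −1336 + 3D
Setting this equal to −70 kJ gives 3D = 1266, so D = 422 kJ/mol.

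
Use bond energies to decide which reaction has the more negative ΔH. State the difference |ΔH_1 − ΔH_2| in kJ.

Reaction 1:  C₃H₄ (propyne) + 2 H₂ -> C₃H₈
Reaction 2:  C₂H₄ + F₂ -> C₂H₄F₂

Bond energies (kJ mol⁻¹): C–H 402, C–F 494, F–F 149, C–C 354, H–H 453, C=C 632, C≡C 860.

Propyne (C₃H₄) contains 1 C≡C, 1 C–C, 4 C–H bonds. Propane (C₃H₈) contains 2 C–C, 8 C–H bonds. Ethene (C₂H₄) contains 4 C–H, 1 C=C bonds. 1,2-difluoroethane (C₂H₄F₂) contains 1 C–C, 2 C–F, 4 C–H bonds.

Reaction 1:
  Bonds broken (reactants):
    C≡C: 1 × 860 = 860
    C–C: 1 × 354 = 354
    C–H: 4 × 402 = 1608
    H–H: 2 × 453 = 906
    Σ(broken) = 3728 kJ
  Bonds formed (products):
    C–C: 2 × 354 = 708
    C–H: 8 × 402 = 3216
    Σ(formed) = 3924 kJ
  ΔH_1 = 3728 − 3924 = −196 kJ
Reaction 2:
  Bonds broken (reactants):
    C–H: 4 × 402 = 1608
    C=C: 1 × 632 = 632
    F–F: 1 × 149 = 149
    Σ(broken) = 2389 kJ
  Bonds formed (products):
    C–C: 1 × 354 = 354
    C–F: 2 × 494 = 988
    C–H: 4 × 402 = 1608
    Σ(formed) = 2950 kJ
  ΔH_2 = 2389 − 2950 = −561 kJ
ΔH_1 − ΔH_2 = +365 kJ, so reaction 2 has the more negative ΔH; |ΔH_1 − ΔH_2| = 365 kJ.

Reaction 2, by 365 kJ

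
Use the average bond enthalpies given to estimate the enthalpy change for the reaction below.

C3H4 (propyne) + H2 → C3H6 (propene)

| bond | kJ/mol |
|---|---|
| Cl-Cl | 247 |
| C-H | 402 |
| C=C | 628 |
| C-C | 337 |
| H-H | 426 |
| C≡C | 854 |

Bonds broken (reactants):
  C≡C: 1 × 854 = 854
  C-C: 1 × 337 = 337
  C-H: 4 × 402 = 1608
  H-H: 1 × 426 = 426
  Σ(broken) = 3225 kJ
Bonds formed (products):
  C-C: 1 × 337 = 337
  C-H: 6 × 402 = 2412
  C=C: 1 × 628 = 628
  Σ(formed) = 3377 kJ
ΔH = Σ(broken) − Σ(formed) = 3225 − 3377 = −152 kJ

ΔH ≈ −152 kJ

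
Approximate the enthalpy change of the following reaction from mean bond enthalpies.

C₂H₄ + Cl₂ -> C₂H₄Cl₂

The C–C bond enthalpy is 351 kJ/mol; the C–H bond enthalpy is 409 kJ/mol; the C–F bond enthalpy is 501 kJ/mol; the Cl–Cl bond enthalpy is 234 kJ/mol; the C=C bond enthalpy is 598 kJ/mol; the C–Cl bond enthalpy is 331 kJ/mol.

ΔH ≈ −181 kJ

Bonds broken (reactants):
  C–H: 4 × 409 = 1636
  C=C: 1 × 598 = 598
  Cl–Cl: 1 × 234 = 234
  Σ(broken) = 2468 kJ
Bonds formed (products):
  C–C: 1 × 351 = 351
  C–Cl: 2 × 331 = 662
  C–H: 4 × 409 = 1636
  Σ(formed) = 2649 kJ
ΔH = Σ(broken) − Σ(formed) = 2468 − 2649 = −181 kJ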